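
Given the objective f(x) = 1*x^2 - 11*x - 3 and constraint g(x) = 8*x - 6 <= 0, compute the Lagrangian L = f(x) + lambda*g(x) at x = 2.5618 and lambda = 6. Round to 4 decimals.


Step 1: Evaluate f(x).
f(2.5618) = 1*2.5618^2 - 11*2.5618 - 3 = -24.617
Step 2: Evaluate g(x).
g(2.5618) = 8*2.5618 - 6 = 14.4944
Step 3: Compute Lagrangian.
L = -24.617 + 6*14.4944 = 62.3494


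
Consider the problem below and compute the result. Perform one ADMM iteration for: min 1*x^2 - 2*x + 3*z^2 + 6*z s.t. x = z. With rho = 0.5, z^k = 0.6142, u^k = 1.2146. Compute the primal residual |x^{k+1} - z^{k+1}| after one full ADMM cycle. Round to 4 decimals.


ADMM iteration with rho = 0.5, z^k = 0.6142, u^k = 1.2146
Step 1: x-update.
Minimize 1*x^2 - 2*x + (0.5/2)*(x - 0.6142 + 1.2146)^2
FOC: (2*1 + 0.5)*x = 2 + 0.5*(0.6142 - 1.2146)
x^{k+1} = 0.6799
Step 2: z-update.
Minimize 3*z^2 + 6*z + (0.5/2)*(0.6799 - z + 1.2146)^2
FOC: (2*3 + 0.5)*z = -6 + 0.5*(0.6799 + 1.2146)
z^{k+1} = -0.7773
Step 3: u-update.
u^{k+1} = 1.2146 + 0.6799 + 0.7773 = 2.6719
Step 4: Primal residual = |0.6799 + 0.7773| = 1.4573


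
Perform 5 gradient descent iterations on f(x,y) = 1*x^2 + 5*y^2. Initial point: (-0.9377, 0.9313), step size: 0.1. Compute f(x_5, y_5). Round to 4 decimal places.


Gradient descent on f(x,y) = 1*x^2 + 5*y^2.
Starting point: (-0.9377, 0.9313), alpha = 0.1
Step 1: grad_x = 2*1*-0.9377 = -1.8754, grad_y = 2*5*0.9313 = 9.313
  x_1 = -0.9377 - 0.1*-1.8754 = -0.7502
  y_1 = 0.9313 - 0.1*9.313 = -0.0
Step 2: grad_x = 2*1*-0.7502 = -1.5003, grad_y = 2*5*-0.0 = -0.0
  x_2 = -0.7502 - 0.1*-1.5003 = -0.6001
  y_2 = -0.0 - 0.1*-0.0 = 0.0
Step 3: grad_x = 2*1*-0.6001 = -1.2003, grad_y = 2*5*0.0 = 0.0
  x_3 = -0.6001 - 0.1*-1.2003 = -0.4801
  y_3 = 0.0 - 0.1*0.0 = 0.0
Step 4: grad_x = 2*1*-0.4801 = -0.9602, grad_y = 2*5*0.0 = 0.0
  x_4 = -0.4801 - 0.1*-0.9602 = -0.3841
  y_4 = 0.0 - 0.1*0.0 = 0.0
Step 5: grad_x = 2*1*-0.3841 = -0.7682, grad_y = 2*5*0.0 = 0.0
  x_5 = -0.3841 - 0.1*-0.7682 = -0.3073
  y_5 = 0.0 - 0.1*0.0 = 0.0
f(-0.3073, 0.0) = 1*(-0.3073)^2 + 5*0.0^2 = 0.0944


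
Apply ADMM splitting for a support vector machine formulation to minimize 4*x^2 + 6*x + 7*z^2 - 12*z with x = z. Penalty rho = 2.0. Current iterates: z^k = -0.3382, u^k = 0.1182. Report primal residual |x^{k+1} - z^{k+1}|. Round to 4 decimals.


ADMM iteration with rho = 2.0, z^k = -0.3382, u^k = 0.1182
Step 1: x-update.
Minimize 4*x^2 + 6*x + (2.0/2)*(x + 0.3382 + 0.1182)^2
FOC: (2*4 + 2.0)*x = -6 + 2.0*(-0.3382 - 0.1182)
x^{k+1} = -0.6913
Step 2: z-update.
Minimize 7*z^2 - 12*z + (2.0/2)*(-0.6913 - z + 0.1182)^2
FOC: (2*7 + 2.0)*z = 12 + 2.0*(-0.6913 + 0.1182)
z^{k+1} = 0.6784
Step 3: u-update.
u^{k+1} = 0.1182 - 0.6913 - 0.6784 = -1.2514
Step 4: Primal residual = |-0.6913 - 0.6784| = 1.3696


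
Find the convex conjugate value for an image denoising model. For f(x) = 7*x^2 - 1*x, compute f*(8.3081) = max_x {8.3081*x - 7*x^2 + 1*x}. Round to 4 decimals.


f*(y) = sup_x {y*x - a*x^2 - b*x} = sup_x {(y-b)*x - a*x^2}
FOC: (y - b) - 2a*x = 0 => x* = (y - b)/(2a)
x* = (8.3081 + 1)/(2*7) = 0.6649
f*(8.3081) = (y-b)^2/(4a) = (8.3081 + 1)^2/(4*7)
= 86.6407/28 = 3.0943


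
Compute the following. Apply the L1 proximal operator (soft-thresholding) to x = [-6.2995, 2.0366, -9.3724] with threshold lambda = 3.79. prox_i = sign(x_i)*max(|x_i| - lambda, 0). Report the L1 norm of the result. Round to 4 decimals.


Soft-thresholding with lambda = 3.79:
prox(-6.2995) = sign(-6.2995)*max(|-6.2995| - 3.79, 0) = -2.5095
prox(2.0366) = sign(2.0366)*max(|2.0366| - 3.79, 0) = 0.0
prox(-9.3724) = sign(-9.3724)*max(|-9.3724| - 3.79, 0) = -5.5824
prox(x) = [-2.5095, 0.0, -5.5824]
||prox(x)||_1 = 2.5095 + 0.0 + 5.5824 = 8.0919


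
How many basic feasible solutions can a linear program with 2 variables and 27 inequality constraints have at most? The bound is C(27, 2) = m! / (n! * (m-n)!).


Each vertex corresponds to some choice of n active constraints out of m, so the number of vertices is at most C(m, n) = m! / (n!(m-n)!).
m = 27, n = 2
Numerator: 27 * 26
Denominator: 2! = 2
C(27, 2) = 351


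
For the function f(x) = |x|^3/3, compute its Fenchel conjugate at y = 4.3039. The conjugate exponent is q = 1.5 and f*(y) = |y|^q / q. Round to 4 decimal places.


The conjugate exponent q satisfies 1/p + 1/q = 1.
p = 3, so q = 3/(3 - 1) = 1.5
|y|^q = 4.3039^1.5 = 8.9288
f*(4.3039) = 8.9288 / 1.5 = 5.9525


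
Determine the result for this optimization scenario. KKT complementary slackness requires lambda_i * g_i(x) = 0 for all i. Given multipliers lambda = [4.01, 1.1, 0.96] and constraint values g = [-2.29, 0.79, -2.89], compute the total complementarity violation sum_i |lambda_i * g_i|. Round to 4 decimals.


KKT complementary slackness check:
lambda_1 * g_1 = 4.01 * -2.29 = -9.1829
lambda_2 * g_2 = 1.1 * 0.79 = 0.869
lambda_3 * g_3 = 0.96 * -2.89 = -2.7744
Total violation = 9.1829 + 0.869 + 2.7744 = 12.8263


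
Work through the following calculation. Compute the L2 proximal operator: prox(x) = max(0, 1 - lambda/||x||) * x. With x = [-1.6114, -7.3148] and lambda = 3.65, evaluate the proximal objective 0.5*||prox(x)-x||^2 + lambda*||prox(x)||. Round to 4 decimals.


Step 1: Compute ||x||.
||x|| = 7.4902
Step 2: Compute scaling factor.
scale = max(0, 1 - 3.65/7.4902) = 0.5127
Step 3: prox(x) = [-0.8262, -3.7503]
||prox(x)|| = 3.8402
Step 4: Proximal objective.
0.5*||prox-x||^2 = 6.6613
lambda*||prox|| = 14.0167
Total = 20.6779


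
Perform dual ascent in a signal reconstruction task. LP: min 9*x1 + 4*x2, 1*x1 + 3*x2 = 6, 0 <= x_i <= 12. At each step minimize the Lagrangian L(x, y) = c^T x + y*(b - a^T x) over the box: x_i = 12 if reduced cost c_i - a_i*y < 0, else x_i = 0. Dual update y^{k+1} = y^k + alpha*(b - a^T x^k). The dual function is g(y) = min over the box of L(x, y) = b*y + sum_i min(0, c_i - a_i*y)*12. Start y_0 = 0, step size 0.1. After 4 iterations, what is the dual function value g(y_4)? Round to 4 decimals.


Dual ascent for LP: min 9*x1 + 4*x2, 1*x1 + 3*x2 = 6, 0 <= x_i <= 12
Step 1: y^k = 0.0, reduced costs: (9.0, 4.0)
  x^k = (0.0, 0.0), subgradient = b - a^T x = 6.0
  y^{k+1} = 0.0 + 0.1*6.0 = 0.6
Step 2: y^k = 0.6, reduced costs: (8.4, 2.2)
  x^k = (0.0, 0.0), subgradient = b - a^T x = 6.0
  y^{k+1} = 0.6 + 0.1*6.0 = 1.2
Step 3: y^k = 1.2, reduced costs: (7.8, 0.4)
  x^k = (0.0, 0.0), subgradient = b - a^T x = 6.0
  y^{k+1} = 1.2 + 0.1*6.0 = 1.8
Step 4: y^k = 1.8, reduced costs: (7.2, -1.4)
  x^k = (0.0, 12.0), subgradient = b - a^T x = -30.0
  y^{k+1} = 1.8 + 0.1*-30.0 = -1.2
Dual objective at y_4 = -1.2: reduced costs (10.2, 7.6), box minimizer x = (0.0, 0.0)
g(y_4) = b*y + (c1 - a1*y)*x1 + (c2 - a2*y)*x2 = 6*(-1.2) + 10.2*0.0 + 7.6*0.0 = -7.2 + 0.0 + 0.0 = -7.2


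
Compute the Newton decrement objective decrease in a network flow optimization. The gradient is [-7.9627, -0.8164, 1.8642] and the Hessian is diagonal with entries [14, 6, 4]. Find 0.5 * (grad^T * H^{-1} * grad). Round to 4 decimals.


Step 1: H is diagonal, so H^(-1) * g = [-0.5688, -0.1361, 0.4661].
Step 2: g^T H^(-1) g = sum_i g_i^2 / H_ii
  = (-7.9627)^2/14 + (-0.8164)^2/6 + (1.8642)^2/4
  = 4.5289 + 0.1111 + 0.8688 = 5.5088
Step 3: Objective decrease = 0.5 * g^T H^(-1) g = 2.7544


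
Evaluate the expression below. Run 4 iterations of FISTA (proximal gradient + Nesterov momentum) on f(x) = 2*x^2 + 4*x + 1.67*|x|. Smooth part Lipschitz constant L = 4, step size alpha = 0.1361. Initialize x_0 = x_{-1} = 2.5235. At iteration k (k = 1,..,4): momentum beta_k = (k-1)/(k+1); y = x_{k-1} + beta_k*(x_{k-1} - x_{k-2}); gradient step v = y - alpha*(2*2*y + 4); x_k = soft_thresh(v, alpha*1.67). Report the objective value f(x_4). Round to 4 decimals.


FISTA on f(x) = 2*x^2 + 4*x + 1.67*|x|
L = 4, alpha = 0.1361
Iteration 1: beta = 0.0, y = 2.5235 + 0.0*(2.5235 - 2.5235) = 2.5235
  grad(y) = 14.094, v = y - alpha*grad = 0.6053
  prox(v) = soft_thresh(0.6053, 0.2273) = 0.378
Iteration 2: beta = 0.3333, y = 0.378 + 0.3333*(0.378 - 2.5235) = -0.3371
  grad(y) = 2.6514, v = y - alpha*grad = -0.698
  prox(v) = soft_thresh(-0.698, 0.2273) = -0.4707
Iteration 3: beta = 0.5, y = -0.4707 + 0.5*(-0.4707 - 0.378) = -0.8951
  grad(y) = 0.4197, v = y - alpha*grad = -0.9522
  prox(v) = soft_thresh(-0.9522, 0.2273) = -0.7249
Iteration 4: beta = 0.6, y = -0.7249 + 0.6*(-0.7249 + 0.4707) = -0.8774
  grad(y) = 0.4903, v = y - alpha*grad = -0.9442
  prox(v) = soft_thresh(-0.9442, 0.2273) = -0.7169
f(x_4) = 2*(-0.7169)^2 + 4*(-0.7169) + 1.67*|-0.7169| = -0.6425


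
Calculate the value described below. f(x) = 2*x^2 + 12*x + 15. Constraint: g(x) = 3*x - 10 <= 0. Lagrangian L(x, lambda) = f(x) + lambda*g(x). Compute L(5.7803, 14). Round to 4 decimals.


Step 1: Evaluate f(x).
f(5.7803) = 2*5.7803^2 + 12*5.7803 + 15 = 151.1873
Step 2: Evaluate g(x).
g(5.7803) = 3*5.7803 - 10 = 7.3409
Step 3: Compute Lagrangian.
L = 151.1873 + 14*7.3409 = 253.9599


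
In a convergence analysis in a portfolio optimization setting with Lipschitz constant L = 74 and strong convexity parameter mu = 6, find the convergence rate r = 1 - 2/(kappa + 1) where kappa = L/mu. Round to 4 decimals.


Step 1: Compute the condition number.
kappa = L/mu = 74/6 = 12.3333
Step 2: Compute the convergence rate.
r = 1 - 2/(kappa + 1) = 1 - 2*mu/(L + mu) = (L - mu)/(L + mu) = 68/80 = 0.85


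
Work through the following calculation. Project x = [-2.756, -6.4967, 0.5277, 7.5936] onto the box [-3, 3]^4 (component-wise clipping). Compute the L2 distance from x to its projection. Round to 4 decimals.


Project each component onto [-3, 3].
clip(-2.756) = -2.756, clip(-6.4967) = -3.0, clip(0.5277) = 0.5277, clip(7.5936) = 3.0
Projection = [-2.756, -3.0, 0.5277, 3.0]
Squared diffs: [0.0, 12.2269, 0.0, 21.1012]
Distance = sqrt(33.3281) = 5.773


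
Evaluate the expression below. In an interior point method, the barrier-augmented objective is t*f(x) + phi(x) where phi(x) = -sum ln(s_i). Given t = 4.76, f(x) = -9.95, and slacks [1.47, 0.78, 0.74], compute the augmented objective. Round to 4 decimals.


Step 1: Compute log-barrier.
ln values: [0.3853, -0.2485, -0.3011]
phi = -(0.3853 - 0.2485 - 0.3011) = 0.1643
Step 2: Compute augmented objective.
t*f(x) = 4.76*-9.95 = -47.362
Total = -47.362 + 0.1643 = -47.1977


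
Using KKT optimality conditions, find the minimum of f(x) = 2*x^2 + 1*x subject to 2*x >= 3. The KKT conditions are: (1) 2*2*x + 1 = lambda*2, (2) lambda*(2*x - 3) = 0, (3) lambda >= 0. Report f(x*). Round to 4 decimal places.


Step 1: Try lambda = 0 (constraint inactive).
x_unc = -1/(2*2) = -0.25
Check: 2*-0.25 = -0.5 < 3 -- violated!
Step 2: Constraint must be active: 2*x = 3
x* = 3/2 = 1.5
lambda = (2*2*1.5 + 1)/2 = 3.5
Step 3: Compute optimal value.
f(x*) = 2*1.5^2 + 1*1.5 = 6.0


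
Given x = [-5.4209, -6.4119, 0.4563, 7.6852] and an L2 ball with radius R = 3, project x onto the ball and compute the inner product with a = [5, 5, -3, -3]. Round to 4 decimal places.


Step 1: Compute ||x|| (intermediates to 6 decimals).
||x|| = sqrt((-5.4209)^2 + (-6.4119)^2 + 0.4563^2 + 7.6852^2) = 11.391625
Step 2: Project.
Since ||x|| > R, scale = R/||x|| = 3/11.391625 = 0.263351, proj(x) = scale * x
proj(x) = [-1.427599, -1.68858, 0.120167, 2.023905]
Step 3: Dot product.
a^T * proj(x) = 5*(-1.427599) + 5*(-1.68858) - 3*0.120167 - 3*2.023905 = -22.0131


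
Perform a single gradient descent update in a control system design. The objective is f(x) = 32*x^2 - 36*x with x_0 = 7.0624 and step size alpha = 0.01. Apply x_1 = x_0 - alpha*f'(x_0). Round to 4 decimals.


We compute the gradient at x_0 and apply the update.
f'(x) = 64*x - 36
f'(7.0624) = 64*7.0624 - 36 = 415.9936
x_1 = 7.0624 - 0.01*415.9936 = 2.9025


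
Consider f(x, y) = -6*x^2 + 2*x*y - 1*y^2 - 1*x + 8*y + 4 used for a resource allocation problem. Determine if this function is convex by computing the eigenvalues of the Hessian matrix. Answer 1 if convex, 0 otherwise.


The Hessian of f(x,y) = -6*x^2 + 2*x*y - 1*y^2 - 1*x + 8*y + 4 is:
H = [[-12, 2], [2, -2]]
Trace = -12 - 2 = -14
Determinant = -12*-2 - (2)^2 = 20
Discriminant = (-14)^2 - 4*20 = 116.0
Eigenvalues: lambda_1 = -12.3852, lambda_2 = -1.6148
The function is not convex.

0


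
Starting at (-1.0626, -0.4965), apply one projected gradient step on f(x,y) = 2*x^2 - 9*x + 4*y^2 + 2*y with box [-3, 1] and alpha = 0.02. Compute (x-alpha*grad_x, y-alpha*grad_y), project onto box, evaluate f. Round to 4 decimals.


Step 1: Compute gradient at (-1.0626, -0.4965).
grad_x = 2*2*-1.0626 - 9 = -13.2504
grad_y = 2*4*-0.4965 + 2 = -1.972
Step 2: Gradient step.
x_raw = -1.0626 - 0.02*-13.2504 = -0.7976
y_raw = -0.4965 - 0.02*-1.972 = -0.4571
Step 3: Project onto [-3, 1].
x_proj = clip(-0.7976) = -0.7976
y_proj = clip(-0.4571) = -0.4571
Step 4: Evaluate f.
f(-0.7976, -0.4571) = 8.3721


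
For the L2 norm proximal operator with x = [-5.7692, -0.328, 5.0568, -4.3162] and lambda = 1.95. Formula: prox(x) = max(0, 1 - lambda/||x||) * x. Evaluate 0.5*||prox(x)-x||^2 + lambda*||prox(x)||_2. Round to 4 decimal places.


Step 1: Compute ||x||.
||x|| = 8.8086
Step 2: Compute scaling factor.
scale = max(0, 1 - 1.95/8.8086) = 0.7786
Step 3: prox(x) = [-4.4921, -0.2554, 3.9374, -3.3607]
||prox(x)|| = 6.8586
Step 4: Proximal objective.
0.5*||prox-x||^2 = 1.9013
lambda*||prox|| = 13.3743
Total = 15.2756


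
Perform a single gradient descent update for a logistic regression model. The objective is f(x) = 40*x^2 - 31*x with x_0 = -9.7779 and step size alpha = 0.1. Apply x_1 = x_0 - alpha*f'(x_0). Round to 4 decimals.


We compute the gradient at x_0 and apply the update.
f'(x) = 80*x - 31
f'(-9.7779) = 80*-9.7779 - 31 = -813.232
x_1 = -9.7779 - 0.1*-813.232 = 71.5453


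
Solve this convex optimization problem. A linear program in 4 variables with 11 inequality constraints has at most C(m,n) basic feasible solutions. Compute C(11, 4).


Each vertex corresponds to some choice of n active constraints out of m, so the number of vertices is at most C(m, n) = m! / (n!(m-n)!).
m = 11, n = 4
Numerator: 11 * 10 * 9 * 8
Denominator: 4! = 24
C(11, 4) = 330


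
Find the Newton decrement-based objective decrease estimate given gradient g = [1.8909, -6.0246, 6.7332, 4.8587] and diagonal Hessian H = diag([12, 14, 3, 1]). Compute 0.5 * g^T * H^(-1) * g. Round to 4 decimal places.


Step 1: H is diagonal, so H^(-1) * g = [0.1576, -0.4303, 2.2444, 4.8587].
Step 2: g^T H^(-1) g = sum_i g_i^2 / H_ii
  = (1.8909)^2/12 + (-6.0246)^2/14 + (6.7332)^2/3 + (4.8587)^2/1
  = 0.298 + 2.5926 + 15.112 + 23.607 = 41.6095
Step 3: Objective decrease = 0.5 * g^T H^(-1) g = 20.8047


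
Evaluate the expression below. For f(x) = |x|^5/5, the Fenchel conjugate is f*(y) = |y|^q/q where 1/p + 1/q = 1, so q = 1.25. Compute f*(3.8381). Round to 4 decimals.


The conjugate exponent q satisfies 1/p + 1/q = 1.
p = 5, so q = 5/(5 - 1) = 1.25
|y|^q = 3.8381^1.25 = 5.3721
f*(3.8381) = 5.3721 / 1.25 = 4.2977


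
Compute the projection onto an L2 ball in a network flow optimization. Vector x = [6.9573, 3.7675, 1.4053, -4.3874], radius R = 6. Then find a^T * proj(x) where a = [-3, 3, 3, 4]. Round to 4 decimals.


Step 1: Compute ||x|| (intermediates to 6 decimals).
||x|| = sqrt(6.9573^2 + 3.7675^2 + 1.4053^2 + (-4.3874)^2) = 9.155448
Step 2: Project.
Since ||x|| > R, scale = R/||x|| = 6/9.155448 = 0.655348, proj(x) = scale * x
proj(x) = [4.559453, 2.469024, 0.920961, -2.875274]
Step 3: Dot product.
a^T * proj(x) = -3*4.559453 + 3*2.469024 + 3*0.920961 + 4*(-2.875274) = -15.0095


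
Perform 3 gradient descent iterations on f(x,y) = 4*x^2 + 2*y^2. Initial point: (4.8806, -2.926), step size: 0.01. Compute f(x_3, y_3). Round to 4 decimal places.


Gradient descent on f(x,y) = 4*x^2 + 2*y^2.
Starting point: (4.8806, -2.926), alpha = 0.01
Step 1: grad_x = 2*4*4.8806 = 39.0448, grad_y = 2*2*-2.926 = -11.704
  x_1 = 4.8806 - 0.01*39.0448 = 4.4902
  y_1 = -2.926 - 0.01*-11.704 = -2.809
Step 2: grad_x = 2*4*4.4902 = 35.9212, grad_y = 2*2*-2.809 = -11.2358
  x_2 = 4.4902 - 0.01*35.9212 = 4.1309
  y_2 = -2.809 - 0.01*-11.2358 = -2.6966
Step 3: grad_x = 2*4*4.1309 = 33.0475, grad_y = 2*2*-2.6966 = -10.7864
  x_3 = 4.1309 - 0.01*33.0475 = 3.8005
  y_3 = -2.6966 - 0.01*-10.7864 = -2.5887
f(3.8005, -2.5887) = 4*3.8005^2 + 2*(-2.5887)^2 = 71.1773


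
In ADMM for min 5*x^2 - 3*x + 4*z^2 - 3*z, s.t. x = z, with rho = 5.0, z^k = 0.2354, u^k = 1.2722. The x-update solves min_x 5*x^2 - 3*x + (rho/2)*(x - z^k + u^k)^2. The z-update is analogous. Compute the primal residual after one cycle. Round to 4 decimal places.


ADMM iteration with rho = 5.0, z^k = 0.2354, u^k = 1.2722
Step 1: x-update.
Minimize 5*x^2 - 3*x + (5.0/2)*(x - 0.2354 + 1.2722)^2
FOC: (2*5 + 5.0)*x = 3 + 5.0*(0.2354 - 1.2722)
x^{k+1} = -0.1456
Step 2: z-update.
Minimize 4*z^2 - 3*z + (5.0/2)*(-0.1456 - z + 1.2722)^2
FOC: (2*4 + 5.0)*z = 3 + 5.0*(-0.1456 + 1.2722)
z^{k+1} = 0.6641
Step 3: u-update.
u^{k+1} = 1.2722 - 0.1456 - 0.6641 = 0.4625
Step 4: Primal residual = |-0.1456 - 0.6641| = 0.8097


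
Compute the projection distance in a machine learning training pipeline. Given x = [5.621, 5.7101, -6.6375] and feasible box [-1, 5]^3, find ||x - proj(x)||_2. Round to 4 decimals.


Project each component onto [-1, 5].
clip(5.621) = 5.0, clip(5.7101) = 5.0, clip(-6.6375) = -1.0
Projection = [5.0, 5.0, -1.0]
Squared diffs: [0.3856, 0.5042, 31.7814]
Distance = sqrt(32.6712) = 5.7159


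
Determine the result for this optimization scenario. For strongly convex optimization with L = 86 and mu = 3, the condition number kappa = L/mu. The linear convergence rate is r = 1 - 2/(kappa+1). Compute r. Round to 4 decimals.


Step 1: Compute the condition number.
kappa = L/mu = 86/3 = 28.6667
Step 2: Compute the convergence rate.
r = 1 - 2/(kappa + 1) = 1 - 2*mu/(L + mu) = (L - mu)/(L + mu) = 83/89 = 0.9326


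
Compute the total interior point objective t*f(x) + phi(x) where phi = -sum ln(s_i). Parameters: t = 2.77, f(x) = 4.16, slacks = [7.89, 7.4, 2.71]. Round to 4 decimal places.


Step 1: Compute log-barrier.
ln values: [2.0656, 2.0015, 0.9969]
phi = -(2.0656 + 2.0015 + 0.9969) = -5.064
Step 2: Compute augmented objective.
t*f(x) = 2.77*4.16 = 11.5232
Total = 11.5232 - 5.064 = 6.4592


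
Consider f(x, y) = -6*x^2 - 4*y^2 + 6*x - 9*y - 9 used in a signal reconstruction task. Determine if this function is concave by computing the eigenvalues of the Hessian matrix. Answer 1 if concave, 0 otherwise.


The Hessian of f(x,y) = -6*x^2 - 4*y^2 + 6*x - 9*y - 9 is:
H = [[-12, 0], [0, -8]]
Trace = -12 - 8 = -20
Determinant = -12*-8 - (0)^2 = 96
Discriminant = (-20)^2 - 4*96 = 16.0
Eigenvalues: lambda_1 = -12.0, lambda_2 = -8.0
The function is concave.

1


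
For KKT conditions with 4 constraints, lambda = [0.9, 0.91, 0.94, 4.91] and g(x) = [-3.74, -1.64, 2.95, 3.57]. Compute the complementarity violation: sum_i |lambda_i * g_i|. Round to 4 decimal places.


KKT complementary slackness check:
lambda_1 * g_1 = 0.9 * -3.74 = -3.366
lambda_2 * g_2 = 0.91 * -1.64 = -1.4924
lambda_3 * g_3 = 0.94 * 2.95 = 2.773
lambda_4 * g_4 = 4.91 * 3.57 = 17.5287
Total violation = 3.366 + 1.4924 + 2.773 + 17.5287 = 25.1601


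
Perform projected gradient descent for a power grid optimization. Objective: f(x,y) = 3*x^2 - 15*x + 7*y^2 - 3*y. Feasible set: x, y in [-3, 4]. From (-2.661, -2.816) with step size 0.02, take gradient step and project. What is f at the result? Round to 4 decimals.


Step 1: Compute gradient at (-2.661, -2.816).
grad_x = 2*3*-2.661 - 15 = -30.966
grad_y = 2*7*-2.816 - 3 = -42.424
Step 2: Gradient step.
x_raw = -2.661 - 0.02*-30.966 = -2.0417
y_raw = -2.816 - 0.02*-42.424 = -1.9675
Step 3: Project onto [-3, 4].
x_proj = clip(-2.0417) = -2.0417
y_proj = clip(-1.9675) = -1.9675
Step 4: Evaluate f.
f(-2.0417, -1.9675) = 76.1311


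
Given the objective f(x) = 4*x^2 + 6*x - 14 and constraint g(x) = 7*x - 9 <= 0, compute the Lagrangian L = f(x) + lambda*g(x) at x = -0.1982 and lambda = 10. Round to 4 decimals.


Step 1: Evaluate f(x).
f(-0.1982) = 4*(-0.1982)^2 + 6*(-0.1982) - 14 = -15.0321
Step 2: Evaluate g(x).
g(-0.1982) = 7*-0.1982 - 9 = -10.3874
Step 3: Compute Lagrangian.
L = -15.0321 + 10*-10.3874 = -118.9061


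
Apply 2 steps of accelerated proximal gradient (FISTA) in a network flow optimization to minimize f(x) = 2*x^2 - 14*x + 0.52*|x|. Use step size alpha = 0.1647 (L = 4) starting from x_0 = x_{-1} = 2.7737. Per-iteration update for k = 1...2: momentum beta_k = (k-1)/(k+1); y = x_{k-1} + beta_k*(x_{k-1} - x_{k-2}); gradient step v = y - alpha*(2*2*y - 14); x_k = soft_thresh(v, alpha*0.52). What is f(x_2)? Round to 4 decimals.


FISTA on f(x) = 2*x^2 - 14*x + 0.52*|x|
L = 4, alpha = 0.1647
Iteration 1: beta = 0.0, y = 2.7737 + 0.0*(2.7737 - 2.7737) = 2.7737
  grad(y) = -2.9052, v = y - alpha*grad = 3.2522
  prox(v) = soft_thresh(3.2522, 0.0856) = 3.1665
Iteration 2: beta = 0.3333, y = 3.1665 + 0.3333*(3.1665 - 2.7737) = 3.2975
  grad(y) = -0.81, v = y - alpha*grad = 3.4309
  prox(v) = soft_thresh(3.4309, 0.0856) = 3.3453
f(x_2) = 2*3.3453^2 - 14*3.3453 + 0.52*|3.3453| = -22.7126


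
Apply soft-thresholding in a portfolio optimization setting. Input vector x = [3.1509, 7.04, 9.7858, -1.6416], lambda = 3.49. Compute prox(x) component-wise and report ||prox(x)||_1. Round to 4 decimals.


Soft-thresholding with lambda = 3.49:
prox(3.1509) = sign(3.1509)*max(|3.1509| - 3.49, 0) = 0.0
prox(7.04) = sign(7.04)*max(|7.04| - 3.49, 0) = 3.55
prox(9.7858) = sign(9.7858)*max(|9.7858| - 3.49, 0) = 6.2958
prox(-1.6416) = sign(-1.6416)*max(|-1.6416| - 3.49, 0) = 0.0
prox(x) = [0.0, 3.55, 6.2958, 0.0]
||prox(x)||_1 = 0.0 + 3.55 + 6.2958 + 0.0 = 9.8458


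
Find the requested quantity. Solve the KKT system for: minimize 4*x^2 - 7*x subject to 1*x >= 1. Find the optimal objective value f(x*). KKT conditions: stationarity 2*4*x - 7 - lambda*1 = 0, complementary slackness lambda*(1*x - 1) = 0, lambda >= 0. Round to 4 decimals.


Step 1: Try lambda = 0 (constraint inactive).
x_unc = 7/(2*4) = 0.875
Check: 1*0.875 = 0.875 < 1 -- violated!
Step 2: Constraint must be active: 1*x = 1
x* = 1/1 = 1.0
lambda = (2*4*1.0 - 7)/1 = 1.0
Step 3: Compute optimal value.
f(x*) = 4*1.0^2 - 7*1.0 = -3.0


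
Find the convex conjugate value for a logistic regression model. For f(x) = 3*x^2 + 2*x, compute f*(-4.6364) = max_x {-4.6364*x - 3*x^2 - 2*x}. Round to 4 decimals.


f*(y) = sup_x {y*x - a*x^2 - b*x} = sup_x {(y-b)*x - a*x^2}
FOC: (y - b) - 2a*x = 0 => x* = (y - b)/(2a)
x* = (-4.6364 - 2)/(2*3) = -1.1061
f*(-4.6364) = (y-b)^2/(4a) = (-4.6364 - 2)^2/(4*3)
= 44.0418/12 = 3.6702


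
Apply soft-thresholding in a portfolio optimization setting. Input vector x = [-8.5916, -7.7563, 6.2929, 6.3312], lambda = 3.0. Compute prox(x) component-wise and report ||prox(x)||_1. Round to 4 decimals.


Soft-thresholding with lambda = 3.0:
prox(-8.5916) = sign(-8.5916)*max(|-8.5916| - 3.0, 0) = -5.5916
prox(-7.7563) = sign(-7.7563)*max(|-7.7563| - 3.0, 0) = -4.7563
prox(6.2929) = sign(6.2929)*max(|6.2929| - 3.0, 0) = 3.2929
prox(6.3312) = sign(6.3312)*max(|6.3312| - 3.0, 0) = 3.3312
prox(x) = [-5.5916, -4.7563, 3.2929, 3.3312]
||prox(x)||_1 = 5.5916 + 4.7563 + 3.2929 + 3.3312 = 16.972


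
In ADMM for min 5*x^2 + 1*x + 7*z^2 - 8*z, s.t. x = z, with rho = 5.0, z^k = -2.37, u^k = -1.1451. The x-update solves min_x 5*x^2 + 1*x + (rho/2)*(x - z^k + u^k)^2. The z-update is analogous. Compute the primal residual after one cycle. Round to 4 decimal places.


ADMM iteration with rho = 5.0, z^k = -2.37, u^k = -1.1451
Step 1: x-update.
Minimize 5*x^2 + 1*x + (5.0/2)*(x + 2.37 - 1.1451)^2
FOC: (2*5 + 5.0)*x = -1 + 5.0*(-2.37 + 1.1451)
x^{k+1} = -0.475
Step 2: z-update.
Minimize 7*z^2 - 8*z + (5.0/2)*(-0.475 - z - 1.1451)^2
FOC: (2*7 + 5.0)*z = 8 + 5.0*(-0.475 - 1.1451)
z^{k+1} = -0.0053
Step 3: u-update.
u^{k+1} = -1.1451 - 0.475 + 0.0053 = -1.6148
Step 4: Primal residual = |-0.475 + 0.0053| = 0.4697


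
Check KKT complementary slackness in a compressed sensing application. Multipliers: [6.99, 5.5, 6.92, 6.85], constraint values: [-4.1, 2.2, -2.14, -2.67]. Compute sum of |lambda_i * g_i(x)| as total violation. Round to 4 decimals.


KKT complementary slackness check:
lambda_1 * g_1 = 6.99 * -4.1 = -28.659
lambda_2 * g_2 = 5.5 * 2.2 = 12.1
lambda_3 * g_3 = 6.92 * -2.14 = -14.8088
lambda_4 * g_4 = 6.85 * -2.67 = -18.2895
Total violation = 28.659 + 12.1 + 14.8088 + 18.2895 = 73.8573


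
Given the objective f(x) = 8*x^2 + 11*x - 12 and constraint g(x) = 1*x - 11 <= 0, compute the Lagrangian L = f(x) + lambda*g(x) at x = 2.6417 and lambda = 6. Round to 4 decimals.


Step 1: Evaluate f(x).
f(2.6417) = 8*2.6417^2 + 11*2.6417 - 12 = 72.8873
Step 2: Evaluate g(x).
g(2.6417) = 1*2.6417 - 11 = -8.3583
Step 3: Compute Lagrangian.
L = 72.8873 + 6*-8.3583 = 22.7375


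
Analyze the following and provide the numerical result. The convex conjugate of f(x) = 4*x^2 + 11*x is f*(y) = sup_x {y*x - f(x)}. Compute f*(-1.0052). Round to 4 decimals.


f*(y) = sup_x {y*x - a*x^2 - b*x} = sup_x {(y-b)*x - a*x^2}
FOC: (y - b) - 2a*x = 0 => x* = (y - b)/(2a)
x* = (-1.0052 - 11)/(2*4) = -1.5007
f*(-1.0052) = (y-b)^2/(4a) = (-1.0052 - 11)^2/(4*4)
= 144.1248/16 = 9.0078


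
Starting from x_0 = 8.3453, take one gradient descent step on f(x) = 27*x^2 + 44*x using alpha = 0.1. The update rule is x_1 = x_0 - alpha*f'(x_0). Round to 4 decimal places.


We compute the gradient at x_0 and apply the update.
f'(x) = 54*x + 44
f'(8.3453) = 54*8.3453 + 44 = 494.6462
x_1 = 8.3453 - 0.1*494.6462 = -41.1193


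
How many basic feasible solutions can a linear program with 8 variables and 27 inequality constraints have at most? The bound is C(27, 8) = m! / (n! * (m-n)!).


Each vertex corresponds to some choice of n active constraints out of m, so the number of vertices is at most C(m, n) = m! / (n!(m-n)!).
m = 27, n = 8
Numerator: 27 * 26 * 25 * 24 * 23 * 22 * 21 * 20
Denominator: 8! = 40320
C(27, 8) = 2220075


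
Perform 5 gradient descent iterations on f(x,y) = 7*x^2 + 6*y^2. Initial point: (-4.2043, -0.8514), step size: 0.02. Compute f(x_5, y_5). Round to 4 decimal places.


Gradient descent on f(x,y) = 7*x^2 + 6*y^2.
Starting point: (-4.2043, -0.8514), alpha = 0.02
Step 1: grad_x = 2*7*-4.2043 = -58.8602, grad_y = 2*6*-0.8514 = -10.2168
  x_1 = -4.2043 - 0.02*-58.8602 = -3.0271
  y_1 = -0.8514 - 0.02*-10.2168 = -0.6471
Step 2: grad_x = 2*7*-3.0271 = -42.3793, grad_y = 2*6*-0.6471 = -7.7648
  x_2 = -3.0271 - 0.02*-42.3793 = -2.1795
  y_2 = -0.6471 - 0.02*-7.7648 = -0.4918
Step 3: grad_x = 2*7*-2.1795 = -30.5131, grad_y = 2*6*-0.4918 = -5.9012
  x_3 = -2.1795 - 0.02*-30.5131 = -1.5692
  y_3 = -0.4918 - 0.02*-5.9012 = -0.3737
Step 4: grad_x = 2*7*-1.5692 = -21.9695, grad_y = 2*6*-0.3737 = -4.4849
  x_4 = -1.5692 - 0.02*-21.9695 = -1.1299
  y_4 = -0.3737 - 0.02*-4.4849 = -0.284
Step 5: grad_x = 2*7*-1.1299 = -15.818, grad_y = 2*6*-0.284 = -3.4085
  x_5 = -1.1299 - 0.02*-15.818 = -0.8135
  y_5 = -0.284 - 0.02*-3.4085 = -0.2159
f(-0.8135, -0.2159) = 7*(-0.8135)^2 + 6*(-0.2159)^2 = 4.9121


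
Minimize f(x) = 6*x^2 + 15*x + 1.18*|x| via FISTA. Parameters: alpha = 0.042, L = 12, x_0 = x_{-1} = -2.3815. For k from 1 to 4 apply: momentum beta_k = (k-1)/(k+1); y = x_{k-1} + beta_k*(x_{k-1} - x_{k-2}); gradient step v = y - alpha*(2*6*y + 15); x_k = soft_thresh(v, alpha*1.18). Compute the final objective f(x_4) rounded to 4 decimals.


FISTA on f(x) = 6*x^2 + 15*x + 1.18*|x|
L = 12, alpha = 0.042
Iteration 1: beta = 0.0, y = -2.3815 + 0.0*(-2.3815 + 2.3815) = -2.3815
  grad(y) = -13.578, v = y - alpha*grad = -1.8112
  prox(v) = soft_thresh(-1.8112, 0.0496) = -1.7617
Iteration 2: beta = 0.3333, y = -1.7617 + 0.3333*(-1.7617 + 2.3815) = -1.5551
  grad(y) = -3.6606, v = y - alpha*grad = -1.4013
  prox(v) = soft_thresh(-1.4013, 0.0496) = -1.3517
Iteration 3: beta = 0.5, y = -1.3517 + 0.5*(-1.3517 + 1.7617) = -1.1468
  grad(y) = 1.2386, v = y - alpha*grad = -1.1988
  prox(v) = soft_thresh(-1.1988, 0.0496) = -1.1492
Iteration 4: beta = 0.6, y = -1.1492 + 0.6*(-1.1492 + 1.3517) = -1.0277
  grad(y) = 2.667, v = y - alpha*grad = -1.1398
  prox(v) = soft_thresh(-1.1398, 0.0496) = -1.0902
f(x_4) = 6*(-1.0902)^2 + 15*(-1.0902) + 1.18*|-1.0902| = -7.9353


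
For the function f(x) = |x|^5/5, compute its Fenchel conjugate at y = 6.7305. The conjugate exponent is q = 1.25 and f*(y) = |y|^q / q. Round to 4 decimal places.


The conjugate exponent q satisfies 1/p + 1/q = 1.
p = 5, so q = 5/(5 - 1) = 1.25
|y|^q = 6.7305^1.25 = 10.8407
f*(6.7305) = 10.8407 / 1.25 = 8.6726


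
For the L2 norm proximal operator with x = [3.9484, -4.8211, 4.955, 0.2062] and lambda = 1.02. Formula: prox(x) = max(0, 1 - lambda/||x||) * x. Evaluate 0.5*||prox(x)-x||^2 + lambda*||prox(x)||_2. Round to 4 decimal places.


Step 1: Compute ||x||.
||x|| = 7.9641
Step 2: Compute scaling factor.
scale = max(0, 1 - 1.02/7.9641) = 0.8719
Step 3: prox(x) = [3.4427, -4.2036, 4.3204, 0.1798]
||prox(x)|| = 6.9441
Step 4: Proximal objective.
0.5*||prox-x||^2 = 0.5202
lambda*||prox|| = 7.083
Total = 7.6032


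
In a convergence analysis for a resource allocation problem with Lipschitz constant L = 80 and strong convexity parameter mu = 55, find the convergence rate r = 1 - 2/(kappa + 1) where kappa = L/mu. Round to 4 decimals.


Step 1: Compute the condition number.
kappa = L/mu = 80/55 = 1.4545
Step 2: Compute the convergence rate.
r = 1 - 2/(kappa + 1) = 1 - 2*mu/(L + mu) = (L - mu)/(L + mu) = 25/135 = 0.1852


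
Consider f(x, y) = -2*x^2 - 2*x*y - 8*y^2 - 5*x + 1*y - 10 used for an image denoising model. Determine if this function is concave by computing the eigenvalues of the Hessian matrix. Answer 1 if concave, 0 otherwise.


The Hessian of f(x,y) = -2*x^2 - 2*x*y - 8*y^2 - 5*x + 1*y - 10 is:
H = [[-4, -2], [-2, -16]]
Trace = -4 - 16 = -20
Determinant = -4*-16 - (-2)^2 = 60
Discriminant = (-20)^2 - 4*60 = 160.0
Eigenvalues: lambda_1 = -16.3246, lambda_2 = -3.6754
The function is concave.

1


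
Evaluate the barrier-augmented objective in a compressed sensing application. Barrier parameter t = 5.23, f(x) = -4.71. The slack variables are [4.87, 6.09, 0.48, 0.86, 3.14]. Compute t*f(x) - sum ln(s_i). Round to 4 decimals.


Step 1: Compute log-barrier.
ln values: [1.5831, 1.8066, -0.734, -0.1508, 1.1442]
phi = -(1.5831 + 1.8066 - 0.734 - 0.1508 + 1.1442) = -3.6492
Step 2: Compute augmented objective.
t*f(x) = 5.23*-4.71 = -24.6333
Total = -24.6333 - 3.6492 = -28.2825


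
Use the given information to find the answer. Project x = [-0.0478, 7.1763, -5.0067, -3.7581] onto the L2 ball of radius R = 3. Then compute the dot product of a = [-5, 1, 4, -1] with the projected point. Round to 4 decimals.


Step 1: Compute ||x|| (intermediates to 6 decimals).
||x|| = sqrt((-0.0478)^2 + 7.1763^2 + (-5.0067)^2 + (-3.7581)^2) = 9.523231
Step 2: Project.
Since ||x|| > R, scale = R/||x|| = 3/9.523231 = 0.315019, proj(x) = scale * x
proj(x) = [-0.015058, 2.260671, -1.577206, -1.183873]
Step 3: Dot product.
a^T * proj(x) = -5*(-0.015058) + 1*2.260671 + 4*(-1.577206) - 1*(-1.183873) = -2.789


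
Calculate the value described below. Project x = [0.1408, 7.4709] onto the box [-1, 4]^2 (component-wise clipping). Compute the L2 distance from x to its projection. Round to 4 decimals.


Project each component onto [-1, 4].
clip(0.1408) = 0.1408, clip(7.4709) = 4.0
Projection = [0.1408, 4.0]
Squared diffs: [0.0, 12.0471]
Distance = sqrt(12.0471) = 3.4709


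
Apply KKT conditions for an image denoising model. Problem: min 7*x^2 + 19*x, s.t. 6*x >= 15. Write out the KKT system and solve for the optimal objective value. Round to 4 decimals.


Step 1: Try lambda = 0 (constraint inactive).
x_unc = -19/(2*7) = -1.3571
Check: 6*-1.3571 = -8.1426 < 15 -- violated!
Step 2: Constraint must be active: 6*x = 15
x* = 15/6 = 2.5
lambda = (2*7*2.5 + 19)/6 = 9.0
Step 3: Compute optimal value.
f(x*) = 7*2.5^2 + 19*2.5 = 91.25


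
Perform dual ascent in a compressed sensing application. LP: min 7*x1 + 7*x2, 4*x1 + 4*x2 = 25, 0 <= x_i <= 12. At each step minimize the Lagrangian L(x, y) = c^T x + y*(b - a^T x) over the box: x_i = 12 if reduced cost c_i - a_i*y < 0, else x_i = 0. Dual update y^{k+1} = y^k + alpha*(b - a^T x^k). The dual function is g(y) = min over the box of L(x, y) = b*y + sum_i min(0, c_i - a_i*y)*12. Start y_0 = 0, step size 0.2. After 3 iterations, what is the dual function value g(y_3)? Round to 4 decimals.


Dual ascent for LP: min 7*x1 + 7*x2, 4*x1 + 4*x2 = 25, 0 <= x_i <= 12
Step 1: y^k = 0.0, reduced costs: (7.0, 7.0)
  x^k = (0.0, 0.0), subgradient = b - a^T x = 25.0
  y^{k+1} = 0.0 + 0.2*25.0 = 5.0
Step 2: y^k = 5.0, reduced costs: (-13.0, -13.0)
  x^k = (12.0, 12.0), subgradient = b - a^T x = -71.0
  y^{k+1} = 5.0 + 0.2*-71.0 = -9.2
Step 3: y^k = -9.2, reduced costs: (43.8, 43.8)
  x^k = (0.0, 0.0), subgradient = b - a^T x = 25.0
  y^{k+1} = -9.2 + 0.2*25.0 = -4.2
Dual objective at y_3 = -4.2: reduced costs (23.8, 23.8), box minimizer x = (0.0, 0.0)
g(y_3) = b*y + (c1 - a1*y)*x1 + (c2 - a2*y)*x2 = 25*(-4.2) + 23.8*0.0 + 23.8*0.0 = -105.0 + 0.0 + 0.0 = -105.0


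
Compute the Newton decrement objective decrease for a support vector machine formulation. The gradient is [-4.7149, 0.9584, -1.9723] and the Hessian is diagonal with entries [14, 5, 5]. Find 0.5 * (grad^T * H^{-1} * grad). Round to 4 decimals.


Step 1: H is diagonal, so H^(-1) * g = [-0.3368, 0.1917, -0.3945].
Step 2: g^T H^(-1) g = sum_i g_i^2 / H_ii
  = (-4.7149)^2/14 + (0.9584)^2/5 + (-1.9723)^2/5
  = 1.5879 + 0.1837 + 0.778 = 2.5496
Step 3: Objective decrease = 0.5 * g^T H^(-1) g = 1.2748


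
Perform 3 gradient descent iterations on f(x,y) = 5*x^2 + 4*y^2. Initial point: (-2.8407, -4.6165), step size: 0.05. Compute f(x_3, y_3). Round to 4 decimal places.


Gradient descent on f(x,y) = 5*x^2 + 4*y^2.
Starting point: (-2.8407, -4.6165), alpha = 0.05
Step 1: grad_x = 2*5*-2.8407 = -28.407, grad_y = 2*4*-4.6165 = -36.932
  x_1 = -2.8407 - 0.05*-28.407 = -1.4204
  y_1 = -4.6165 - 0.05*-36.932 = -2.7699
Step 2: grad_x = 2*5*-1.4204 = -14.2035, grad_y = 2*4*-2.7699 = -22.1592
  x_2 = -1.4204 - 0.05*-14.2035 = -0.7102
  y_2 = -2.7699 - 0.05*-22.1592 = -1.6619
Step 3: grad_x = 2*5*-0.7102 = -7.1018, grad_y = 2*4*-1.6619 = -13.2955
  x_3 = -0.7102 - 0.05*-7.1018 = -0.3551
  y_3 = -1.6619 - 0.05*-13.2955 = -0.9972
f(-0.3551, -0.9972) = 5*(-0.3551)^2 + 4*(-0.9972)^2 = 4.6078


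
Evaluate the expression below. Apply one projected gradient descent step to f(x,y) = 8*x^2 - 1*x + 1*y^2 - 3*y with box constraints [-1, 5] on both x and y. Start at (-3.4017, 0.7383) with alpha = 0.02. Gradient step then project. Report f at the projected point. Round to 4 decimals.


Step 1: Compute gradient at (-3.4017, 0.7383).
grad_x = 2*8*-3.4017 - 1 = -55.4272
grad_y = 2*1*0.7383 - 3 = -1.5234
Step 2: Gradient step.
x_raw = -3.4017 - 0.02*-55.4272 = -2.2932
y_raw = 0.7383 - 0.02*-1.5234 = 0.7688
Step 3: Project onto [-1, 5].
x_proj = clip(-2.2932) = -1.0
y_proj = clip(0.7688) = 0.7688
Step 4: Evaluate f.
f(-1.0, 0.7688) = 7.2847


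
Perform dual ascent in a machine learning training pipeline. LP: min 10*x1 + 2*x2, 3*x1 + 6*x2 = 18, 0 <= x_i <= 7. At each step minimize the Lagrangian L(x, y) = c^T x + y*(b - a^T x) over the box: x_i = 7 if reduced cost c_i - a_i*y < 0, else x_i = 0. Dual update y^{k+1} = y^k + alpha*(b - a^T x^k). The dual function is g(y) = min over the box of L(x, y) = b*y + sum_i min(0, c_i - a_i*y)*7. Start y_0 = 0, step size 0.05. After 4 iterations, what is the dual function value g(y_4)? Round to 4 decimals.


Dual ascent for LP: min 10*x1 + 2*x2, 3*x1 + 6*x2 = 18, 0 <= x_i <= 7
Step 1: y^k = 0.0, reduced costs: (10.0, 2.0)
  x^k = (0.0, 0.0), subgradient = b - a^T x = 18.0
  y^{k+1} = 0.0 + 0.05*18.0 = 0.9
Step 2: y^k = 0.9, reduced costs: (7.3, -3.4)
  x^k = (0.0, 7.0), subgradient = b - a^T x = -24.0
  y^{k+1} = 0.9 + 0.05*-24.0 = -0.3
Step 3: y^k = -0.3, reduced costs: (10.9, 3.8)
  x^k = (0.0, 0.0), subgradient = b - a^T x = 18.0
  y^{k+1} = -0.3 + 0.05*18.0 = 0.6
Step 4: y^k = 0.6, reduced costs: (8.2, -1.6)
  x^k = (0.0, 7.0), subgradient = b - a^T x = -24.0
  y^{k+1} = 0.6 + 0.05*-24.0 = -0.6
Dual objective at y_4 = -0.6: reduced costs (11.8, 5.6), box minimizer x = (0.0, 0.0)
g(y_4) = b*y + (c1 - a1*y)*x1 + (c2 - a2*y)*x2 = 18*(-0.6) + 11.8*0.0 + 5.6*0.0 = -10.8 + 0.0 + 0.0 = -10.8


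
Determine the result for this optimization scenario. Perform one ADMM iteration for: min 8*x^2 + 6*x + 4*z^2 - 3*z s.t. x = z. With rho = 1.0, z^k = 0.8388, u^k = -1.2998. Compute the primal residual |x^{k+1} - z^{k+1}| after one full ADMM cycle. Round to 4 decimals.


ADMM iteration with rho = 1.0, z^k = 0.8388, u^k = -1.2998
Step 1: x-update.
Minimize 8*x^2 + 6*x + (1.0/2)*(x - 0.8388 - 1.2998)^2
FOC: (2*8 + 1.0)*x = -6 + 1.0*(0.8388 + 1.2998)
x^{k+1} = -0.2271
Step 2: z-update.
Minimize 4*z^2 - 3*z + (1.0/2)*(-0.2271 - z - 1.2998)^2
FOC: (2*4 + 1.0)*z = 3 + 1.0*(-0.2271 - 1.2998)
z^{k+1} = 0.1637
Step 3: u-update.
u^{k+1} = -1.2998 - 0.2271 - 0.1637 = -1.6906
Step 4: Primal residual = |-0.2271 - 0.1637| = 0.3908


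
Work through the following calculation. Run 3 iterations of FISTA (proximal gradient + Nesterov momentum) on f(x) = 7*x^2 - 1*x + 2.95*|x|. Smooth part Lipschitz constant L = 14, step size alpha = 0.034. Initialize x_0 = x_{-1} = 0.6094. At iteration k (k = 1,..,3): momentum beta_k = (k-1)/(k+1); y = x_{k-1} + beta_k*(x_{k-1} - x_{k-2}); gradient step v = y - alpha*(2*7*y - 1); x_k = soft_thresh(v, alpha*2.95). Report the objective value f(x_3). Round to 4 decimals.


FISTA on f(x) = 7*x^2 - 1*x + 2.95*|x|
L = 14, alpha = 0.034
Iteration 1: beta = 0.0, y = 0.6094 + 0.0*(0.6094 - 0.6094) = 0.6094
  grad(y) = 7.5316, v = y - alpha*grad = 0.3533
  prox(v) = soft_thresh(0.3533, 0.1003) = 0.253
Iteration 2: beta = 0.3333, y = 0.253 + 0.3333*(0.253 - 0.6094) = 0.1342
  grad(y) = 0.8793, v = y - alpha*grad = 0.1043
  prox(v) = soft_thresh(0.1043, 0.1003) = 0.004
Iteration 3: beta = 0.5, y = 0.004 + 0.5*(0.004 - 0.253) = -0.1205
  grad(y) = -2.6864, v = y - alpha*grad = -0.0291
  prox(v) = soft_thresh(-0.0291, 0.1003) = 0.0
f(x_3) = 7*0.0^2 - 1*0.0 + 2.95*|0.0| = 0.0


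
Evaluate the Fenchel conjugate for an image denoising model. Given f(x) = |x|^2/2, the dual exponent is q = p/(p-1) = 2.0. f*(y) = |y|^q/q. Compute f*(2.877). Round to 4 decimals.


The conjugate exponent q satisfies 1/p + 1/q = 1.
p = 2, so q = 2/(2 - 1) = 2.0
|y|^q = 2.877^2.0 = 8.2771
f*(2.877) = 8.2771 / 2.0 = 4.1386


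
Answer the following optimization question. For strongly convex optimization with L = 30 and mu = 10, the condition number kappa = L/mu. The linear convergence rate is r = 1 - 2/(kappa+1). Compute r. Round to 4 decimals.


Step 1: Compute the condition number.
kappa = L/mu = 30/10 = 3.0
Step 2: Compute the convergence rate.
r = 1 - 2/(kappa + 1) = 1 - 2*mu/(L + mu) = (L - mu)/(L + mu) = 20/40 = 0.5


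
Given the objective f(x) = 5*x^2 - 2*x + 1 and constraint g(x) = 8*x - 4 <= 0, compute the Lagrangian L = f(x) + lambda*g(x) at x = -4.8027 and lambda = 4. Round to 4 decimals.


Step 1: Evaluate f(x).
f(-4.8027) = 5*(-4.8027)^2 - 2*(-4.8027) + 1 = 125.935
Step 2: Evaluate g(x).
g(-4.8027) = 8*-4.8027 - 4 = -42.4216
Step 3: Compute Lagrangian.
L = 125.935 + 4*-42.4216 = -43.7514


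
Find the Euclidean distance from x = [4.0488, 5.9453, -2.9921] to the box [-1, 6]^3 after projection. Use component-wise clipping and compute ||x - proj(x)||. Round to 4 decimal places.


Project each component onto [-1, 6].
clip(4.0488) = 4.0488, clip(5.9453) = 5.9453, clip(-2.9921) = -1.0
Projection = [4.0488, 5.9453, -1.0]
Squared diffs: [0.0, 0.0, 3.9685]
Distance = sqrt(3.9685) = 1.9921


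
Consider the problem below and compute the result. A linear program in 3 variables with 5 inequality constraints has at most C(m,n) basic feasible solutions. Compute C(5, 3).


Each vertex corresponds to some choice of n active constraints out of m, so the number of vertices is at most C(m, n) = m! / (n!(m-n)!).
m = 5, n = 3
Numerator: 5 * 4 * 3
Denominator: 3! = 6
C(5, 3) = 10


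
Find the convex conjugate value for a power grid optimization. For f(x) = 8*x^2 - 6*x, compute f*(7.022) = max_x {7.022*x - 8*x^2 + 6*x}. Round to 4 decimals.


f*(y) = sup_x {y*x - a*x^2 - b*x} = sup_x {(y-b)*x - a*x^2}
FOC: (y - b) - 2a*x = 0 => x* = (y - b)/(2a)
x* = (7.022 + 6)/(2*8) = 0.8139
f*(7.022) = (y-b)^2/(4a) = (7.022 + 6)^2/(4*8)
= 169.5725/32 = 5.2991
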